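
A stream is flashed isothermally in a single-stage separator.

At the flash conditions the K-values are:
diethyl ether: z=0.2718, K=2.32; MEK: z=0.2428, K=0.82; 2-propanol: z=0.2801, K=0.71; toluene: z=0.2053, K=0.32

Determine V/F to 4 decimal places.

Rachford–Rice: g(V/F) = Σ zᵢ(Kᵢ−1)/(1+V/F(Kᵢ−1)) = 0.
Check two-phase: ΣzᵢKᵢ = 1.0942 > 1 and Σzᵢ/Kᵢ = 1.4493 > 1, so g(0) = 0.0942 > 0 and g(1) = -0.4493 < 0.
Newton–Raphson from V/F = 0.56:
  V/F = 0.5600: g = -0.16475, g' = -0.4475 → V/F = 0.1918
  V/F = 0.1918: g = -0.00554, g' = -0.4619 → V/F = 0.1798
  V/F = 0.1798: g = 0.00003, g' = -0.4672 → V/F = 0.1799
Converged at V/F = 0.1799.

V/F = 0.1799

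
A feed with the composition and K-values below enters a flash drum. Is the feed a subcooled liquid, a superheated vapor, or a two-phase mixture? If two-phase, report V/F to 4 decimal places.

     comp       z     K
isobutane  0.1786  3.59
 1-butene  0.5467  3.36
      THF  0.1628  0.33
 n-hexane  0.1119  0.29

ΣzᵢKᵢ = 2.5643; Σzᵢ/Kᵢ = 1.0917.
Both exceed 1, so a two-phase solution exists.
Iterate (Newton) starting at ψ = 0.5:
  ψ = 0.5000: g = 0.50620, g' = -1.1690 → ψ = 0.9330
  ψ = 0.9330: g = 0.01203, g' = -1.4147 → ψ = 0.9415
  ψ = 0.9415: g = -0.00012, g' = -1.4440 → ψ = 0.9414
Converged at ψ = 0.9414.

two-phase, V/F = 0.9414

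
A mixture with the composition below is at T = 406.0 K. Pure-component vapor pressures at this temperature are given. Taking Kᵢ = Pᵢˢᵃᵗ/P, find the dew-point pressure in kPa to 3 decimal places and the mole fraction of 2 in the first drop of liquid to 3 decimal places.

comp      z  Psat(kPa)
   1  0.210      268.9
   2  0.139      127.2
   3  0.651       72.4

At the dew point ψ → 1, so Σzᵢ/Kᵢ = 1 with Kᵢ = Pᵢˢᵃᵗ/P ⇒ 1/P = Σzᵢ/Pᵢˢᵃᵗ.
1/P = 0.210/268.9 + 0.139/127.2 + 0.651/72.4 = 0.010865 ⇒ P = 92.035 kPa
xᵢ = zᵢP/Pᵢˢᵃᵗ ⇒ x_2 = 0.139·92.035/127.2 = 0.101

Pdew = 92.035 kPa, x_2 = 0.101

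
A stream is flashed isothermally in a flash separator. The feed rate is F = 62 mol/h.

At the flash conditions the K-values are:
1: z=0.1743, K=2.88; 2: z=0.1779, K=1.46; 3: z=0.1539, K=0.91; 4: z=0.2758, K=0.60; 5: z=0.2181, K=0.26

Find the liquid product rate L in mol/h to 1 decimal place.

L = 50.7 mol/h

Iterate (Newton) starting at β = 0.54:
  β = 0.5400: g = -0.19593, g' = -0.5803 → β = 0.2024
  β = 0.2024: g = -0.01174, g' = -0.5735 → β = 0.1819
  β = 0.1819: g = 0.00013, g' = -0.5862 → β = 0.1821
Converged at β = 0.1821.
Then V = β·F = 0.1821·62 = 11.3 mol/h and L = F − V = 50.7 mol/h.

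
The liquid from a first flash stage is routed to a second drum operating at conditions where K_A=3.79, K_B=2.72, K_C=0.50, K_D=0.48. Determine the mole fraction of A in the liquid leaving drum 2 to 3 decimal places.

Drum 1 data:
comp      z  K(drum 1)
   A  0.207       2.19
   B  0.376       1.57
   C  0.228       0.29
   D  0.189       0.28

x_A (drum 2) = 0.054

Drum 1:
Newton iteration, ψ₁⁰ = 0.5:
  ψ₁ = 0.500: g = -0.1424, g' = -0.705 → ψ₁ = 0.298
  ψ₁ = 0.298: g = -0.0135, g' = -0.593 → ψ₁ = 0.275
Converged at ψ₁ = 0.275.
Drum-1 compositions:
  A: x = 0.156, y = 0.342
  B: x = 0.325, y = 0.510
  C: x = 0.283, y = 0.082
  D: x = 0.236, y = 0.066
Drum-2 feed = drum-1 liquid: z₂ = (0.1560, 0.3250, 0.2833, 0.2357).
Drum 2:
Rachford–Rice: g(ψ₂) = Σ zᵢ(Kᵢ−1)/(1+ψ₂(Kᵢ−1)) = 0.
g(0) = ΣzᵢKᵢ − 1 = 0.730 and g(1) = 1 − Σzᵢ/Kᵢ = -0.218, so a root lies in (0, 1).
Newton–Raphson from ψ₂ = 0.5:
  ψ₂ = 0.500: g = 0.1277, g' = -0.732 → ψ₂ = 0.675
  ψ₂ = 0.675: g = 0.0072, g' = -0.665 → ψ₂ = 0.685
Converged at ψ₂ = 0.685.
  A: x = 0.054, y = 0.203
  B: x = 0.149, y = 0.406
  C: x = 0.431, y = 0.216
  D: x = 0.366, y = 0.176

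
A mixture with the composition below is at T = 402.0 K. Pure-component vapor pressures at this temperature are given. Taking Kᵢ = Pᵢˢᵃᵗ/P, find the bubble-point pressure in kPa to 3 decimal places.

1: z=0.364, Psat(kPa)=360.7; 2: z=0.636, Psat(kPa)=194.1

Pbub = 254.742 kPa

At the bubble point ψ → 0, so ΣzᵢKᵢ = 1 with Kᵢ = Pᵢˢᵃᵗ/P ⇒ P = ΣzᵢPᵢˢᵃᵗ.
P = 0.364·360.7 + 0.636·194.1 = 254.742 kPa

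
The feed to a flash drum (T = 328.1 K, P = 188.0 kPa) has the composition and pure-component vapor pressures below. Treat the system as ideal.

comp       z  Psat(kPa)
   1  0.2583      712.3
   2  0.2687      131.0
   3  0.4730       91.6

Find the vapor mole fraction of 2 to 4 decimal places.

Raoult's law: Kᵢ = Pᵢˢᵃᵗ/P = Pᵢˢᵃᵗ/188.0.
  K_1 = 712.3/188.0 = 3.788830, K_2 = 131.0/188.0 = 0.696809, K_3 = 91.6/188.0 = 0.487234
Newton–Raphson from V/F = 0.5:
  V/F = 0.5000: g = -0.12134, g' = -0.6096 → V/F = 0.3010
  V/F = 0.3010: g = 0.01519, g' = -0.7976 → V/F = 0.3200
  V/F = 0.3200: g = 0.00028, g' = -0.7692 → V/F = 0.3204
Converged at V/F = 0.3204.
Compositions from xᵢ = zᵢ/(1+V/F(Kᵢ−1)), yᵢ = Kᵢxᵢ:
  1: x = 0.1364, y = 0.5169
  2: x = 0.2976, y = 0.2074
  3: x = 0.5660, y = 0.2758

y_2 = 0.2074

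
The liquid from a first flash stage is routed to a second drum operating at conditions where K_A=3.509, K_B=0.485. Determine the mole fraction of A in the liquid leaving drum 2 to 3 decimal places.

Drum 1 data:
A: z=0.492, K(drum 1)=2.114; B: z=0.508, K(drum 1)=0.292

Drum 1:
Let ψ₁ = V/F and solve Σ zᵢ(Kᵢ−1)/(1+ψ₁(Kᵢ−1)) = 0.
Check two-phase: ΣzᵢKᵢ = 1.188 > 1 and Σzᵢ/Kᵢ = 1.972 > 1, so g(0) = 0.188 > 0 and g(1) = -0.972 < 0.
Newton iteration, ψ₁⁰ = 0.5:
  ψ₁ = 0.500: g = -0.2047, g' = -0.862 → ψ₁ = 0.262
  ψ₁ = 0.262: g = -0.0177, g' = -0.750 → ψ₁ = 0.239
Converged at ψ₁ = 0.239.
Drum-1 compositions:
  A: x = 0.389, y = 0.821
  B: x = 0.611, y = 0.179
Drum-2 feed = drum-1 liquid: z₂ = (0.3886, 0.6114).
Drum 2:
Rachford–Rice: g(ψ₂) = Σ zᵢ(Kᵢ−1)/(1+ψ₂(Kᵢ−1)) = 0.
Check two-phase: ΣzᵢKᵢ = 1.660 > 1 and Σzᵢ/Kᵢ = 1.371 > 1, so g(0) = 0.660 > 0 and g(1) = -0.371 < 0.
Binary case is linear: z₁(K₁−1)(1+ψ₂(K₂−1)) + z₂(K₂−1)(1+ψ₂(K₁−1)) = 0
⇒ ψ₂ = [z₁(K₁−1)+z₂(K₂−1)] / [−(K₁−1)(K₂−1)] = 0.6601/1.2921 = 0.511
  A: x = 0.170, y = 0.598
  B: x = 0.830, y = 0.402

x_A (drum 2) = 0.170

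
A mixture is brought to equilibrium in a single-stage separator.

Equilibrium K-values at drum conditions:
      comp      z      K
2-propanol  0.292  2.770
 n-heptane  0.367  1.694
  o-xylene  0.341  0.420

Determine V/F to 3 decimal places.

V/F = 0.814

Material balance + equilibrium reduce to Σ zᵢ(Kᵢ−1)/(1+V/F(Kᵢ−1)) = 0.
Check two-phase: ΣzᵢKᵢ = 1.574 > 1 and Σzᵢ/Kᵢ = 1.134 > 1, so g(0) = 0.574 > 0 and g(1) = -0.134 < 0.
Iterate (Newton) starting at V/F = 0.38:
  V/F = 0.380: g = 0.2569, g' = -0.626 → V/F = 0.790
  V/F = 0.790: g = 0.0149, g' = -0.624 → V/F = 0.814
Converged at V/F = 0.814.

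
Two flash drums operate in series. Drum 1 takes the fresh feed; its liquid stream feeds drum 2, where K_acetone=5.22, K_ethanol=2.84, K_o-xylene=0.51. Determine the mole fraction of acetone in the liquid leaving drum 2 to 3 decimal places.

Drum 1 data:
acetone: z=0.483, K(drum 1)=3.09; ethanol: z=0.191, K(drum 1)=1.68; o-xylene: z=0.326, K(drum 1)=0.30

Drum 1:
Iterate (Newton) starting at ψ₁ = 0.32:
  ψ₁ = 0.320: g = 0.4175, g' = -1.082 → ψ₁ = 0.706
  ψ₁ = 0.706: g = 0.0447, g' = -1.009 → ψ₁ = 0.750
  ψ₁ = 0.750: g = -0.0012, g' = -1.067 → ψ₁ = 0.749
Converged at ψ₁ = 0.749.
Drum-1 compositions:
  acetone: x = 0.188, y = 0.582
  ethanol: x = 0.127, y = 0.213
  o-xylene: x = 0.685, y = 0.206
Drum-2 feed = drum-1 liquid: z₂ = (0.1883, 0.1266, 0.6851).
Drum 2:
Newton iteration, ψ₂⁰ = 0.5:
  ψ₂ = 0.500: g = -0.0679, g' = -0.752 → ψ₂ = 0.410
  ψ₂ = 0.410: g = 0.0039, g' = -0.847 → ψ₂ = 0.414
Converged at ψ₂ = 0.414.
  acetone: x = 0.069, y = 0.358
  ethanol: x = 0.072, y = 0.204
  o-xylene: x = 0.860, y = 0.438

x_acetone (drum 2) = 0.069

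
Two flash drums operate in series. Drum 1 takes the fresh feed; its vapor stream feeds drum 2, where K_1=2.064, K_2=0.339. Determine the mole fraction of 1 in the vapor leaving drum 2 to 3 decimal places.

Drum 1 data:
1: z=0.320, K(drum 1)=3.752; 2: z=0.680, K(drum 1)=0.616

y_1 (drum 2) = 0.791

Drum 1:
Material balance + equilibrium reduce to Σ zᵢ(Kᵢ−1)/(1+ψ₁(Kᵢ−1)) = 0.
Feasibility: ΣzᵢKᵢ = 1.620, Σzᵢ/Kᵢ = 1.189 — both > 1, two phases present.
Newton iteration, ψ₁⁰ = 0.7:
  ψ₁ = 0.700: g = -0.0562, g' = -0.471 → ψ₁ = 0.581
  ψ₁ = 0.581: g = 0.0030, g' = -0.525 → ψ₁ = 0.586
Converged at ψ₁ = 0.586.
Drum-1 compositions:
  1: x = 0.122, y = 0.459
  2: x = 0.878, y = 0.541
Drum-2 feed = drum-1 vapor: z₂ = (0.4594, 0.5406).
Drum 2:
Rachford–Rice: g(ψ₂) = Σ zᵢ(Kᵢ−1)/(1+ψ₂(Kᵢ−1)) = 0.
Feasibility: ΣzᵢKᵢ = 1.132, Σzᵢ/Kᵢ = 1.817 — both > 1, two phases present.
Newton iteration, ψ₂⁰ = 0.5:
  ψ₂ = 0.500: g = -0.2146, g' = -0.749 → ψ₂ = 0.213
  ψ₂ = 0.213: g = -0.0175, g' = -0.666 → ψ₂ = 0.187
Converged at ψ₂ = 0.187.
  1: x = 0.383, y = 0.791
  2: x = 0.617, y = 0.209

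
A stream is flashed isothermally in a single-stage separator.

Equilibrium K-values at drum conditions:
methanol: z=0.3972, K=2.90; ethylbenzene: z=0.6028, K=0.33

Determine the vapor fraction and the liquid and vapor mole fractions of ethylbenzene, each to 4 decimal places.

ψ = 0.2756, x_ethylbenzene = 0.7393, y_ethylbenzene = 0.2440

Rachford–Rice: g(ψ) = Σ zᵢ(Kᵢ−1)/(1+ψ(Kᵢ−1)) = 0.
Feasibility: ΣzᵢKᵢ = 1.3508, Σzᵢ/Kᵢ = 1.9636 — both > 1, two phases present.
Binary case is linear: z₁(K₁−1)(1+ψ(K₂−1)) + z₂(K₂−1)(1+ψ(K₁−1)) = 0
⇒ ψ = [z₁(K₁−1)+z₂(K₂−1)] / [−(K₁−1)(K₂−1)] = 0.35080/1.27300 = 0.2756
Compositions from xᵢ = zᵢ/(1+ψ(Kᵢ−1)), yᵢ = Kᵢxᵢ:
  methanol: x = 0.2607, y = 0.7560
  ethylbenzene: x = 0.7393, y = 0.2440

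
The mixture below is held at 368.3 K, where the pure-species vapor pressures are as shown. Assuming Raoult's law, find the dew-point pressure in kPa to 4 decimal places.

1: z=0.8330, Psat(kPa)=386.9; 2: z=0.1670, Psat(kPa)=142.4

At the dew point ψ → 1, so Σzᵢ/Kᵢ = 1 with Kᵢ = Pᵢˢᵃᵗ/P ⇒ 1/P = Σzᵢ/Pᵢˢᵃᵗ.
1/P = 0.8330/386.9 + 0.1670/142.4 = 0.0033258 ⇒ P = 300.6828 kPa

Pdew = 300.6828 kPa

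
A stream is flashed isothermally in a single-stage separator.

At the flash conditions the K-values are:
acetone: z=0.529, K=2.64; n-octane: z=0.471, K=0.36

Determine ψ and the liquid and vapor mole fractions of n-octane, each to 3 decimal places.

ψ = 0.539, x_n-octane = 0.719, y_n-octane = 0.259

Let ψ = V/F and solve Σ zᵢ(Kᵢ−1)/(1+ψ(Kᵢ−1)) = 0.
g(0) = ΣzᵢKᵢ − 1 = 0.566 and g(1) = 1 − Σzᵢ/Kᵢ = -0.509, so a root lies in (0, 1).
Binary case is linear: z₁(K₁−1)(1+ψ(K₂−1)) + z₂(K₂−1)(1+ψ(K₁−1)) = 0
⇒ ψ = [z₁(K₁−1)+z₂(K₂−1)] / [−(K₁−1)(K₂−1)] = 0.5661/1.0496 = 0.539
Compositions from xᵢ = zᵢ/(1+ψ(Kᵢ−1)), yᵢ = Kᵢxᵢ:
  acetone: x = 0.281, y = 0.741
  n-octane: x = 0.719, y = 0.259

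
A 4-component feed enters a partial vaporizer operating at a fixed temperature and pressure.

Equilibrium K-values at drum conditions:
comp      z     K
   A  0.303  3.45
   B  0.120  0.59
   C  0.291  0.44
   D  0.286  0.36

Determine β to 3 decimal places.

Material balance + equilibrium reduce to Σ zᵢ(Kᵢ−1)/(1+β(Kᵢ−1)) = 0.
Check two-phase: ΣzᵢKᵢ = 1.347 > 1 and Σzᵢ/Kᵢ = 1.747 > 1, so g(0) = 0.347 > 0 and g(1) = -0.747 < 0.
Newton iteration, β⁰ = 0.52:
  β = 0.520: g = -0.2403, g' = -0.829 → β = 0.230
  β = 0.230: g = 0.0187, g' = -1.050 → β = 0.248
Converged at β = 0.248.

β = 0.248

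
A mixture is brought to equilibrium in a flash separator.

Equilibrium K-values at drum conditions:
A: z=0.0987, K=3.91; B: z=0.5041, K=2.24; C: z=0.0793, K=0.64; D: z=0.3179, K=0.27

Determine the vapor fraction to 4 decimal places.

ψ = 0.6148

Rachford–Rice: g(ψ) = Σ zᵢ(Kᵢ−1)/(1+ψ(Kᵢ−1)) = 0.
Feasibility: ΣzᵢKᵢ = 1.6517, Σzᵢ/Kᵢ = 1.5516 — both > 1, two phases present.
Iterate (Newton) starting at ψ = 0.5:
  ψ = 0.5000: g = 0.10257, g' = -0.8694 → ψ = 0.6180
  ψ = 0.6180: g = -0.00298, g' = -0.9345 → ψ = 0.6148
Converged at ψ = 0.6148.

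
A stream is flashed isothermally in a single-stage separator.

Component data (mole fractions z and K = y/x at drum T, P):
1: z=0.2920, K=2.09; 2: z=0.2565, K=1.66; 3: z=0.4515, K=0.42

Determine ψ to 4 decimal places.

Material balance + equilibrium reduce to Σ zᵢ(Kᵢ−1)/(1+ψ(Kᵢ−1)) = 0.
Check two-phase: ΣzᵢKᵢ = 1.2257 > 1 and Σzᵢ/Kᵢ = 1.3692 > 1, so g(0) = 0.2257 > 0 and g(1) = -0.3692 < 0.
Newton iteration, ψ⁰ = 0.44:
  ψ = 0.4400: g = -0.00529, g' = -0.4994 → ψ = 0.4294
Converged at ψ = 0.4294.

ψ = 0.4294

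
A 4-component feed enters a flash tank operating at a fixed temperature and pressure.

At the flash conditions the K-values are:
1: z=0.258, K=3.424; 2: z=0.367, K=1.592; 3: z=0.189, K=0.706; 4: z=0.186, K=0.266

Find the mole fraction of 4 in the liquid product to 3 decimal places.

Let ψ = V/F and solve Σ zᵢ(Kᵢ−1)/(1+ψ(Kᵢ−1)) = 0.
Check two-phase: ΣzᵢKᵢ = 1.651 > 1 and Σzᵢ/Kᵢ = 1.273 > 1, so g(0) = 0.651 > 0 and g(1) = -0.273 < 0.
Iterate (Newton) starting at ψ = 0.53:
  ψ = 0.530: g = 0.1498, g' = -0.656 → ψ = 0.758
  ψ = 0.758: g = -0.0091, g' = -0.786 → ψ = 0.747
Converged at ψ = 0.747.
Compositions from xᵢ = zᵢ/(1+ψ(Kᵢ−1)), yᵢ = Kᵢxᵢ:
  1: x = 0.092, y = 0.314
  2: x = 0.255, y = 0.405
  3: x = 0.242, y = 0.171
  4: x = 0.412, y = 0.109

x_4 = 0.412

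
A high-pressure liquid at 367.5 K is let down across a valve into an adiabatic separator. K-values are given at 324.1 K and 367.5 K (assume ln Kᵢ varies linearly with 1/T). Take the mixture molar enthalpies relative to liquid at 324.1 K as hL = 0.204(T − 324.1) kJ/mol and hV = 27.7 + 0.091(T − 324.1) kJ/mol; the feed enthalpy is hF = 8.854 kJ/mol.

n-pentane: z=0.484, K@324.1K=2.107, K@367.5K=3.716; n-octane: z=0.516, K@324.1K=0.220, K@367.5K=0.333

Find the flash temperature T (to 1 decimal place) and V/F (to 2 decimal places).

T = 332.7 K, V/F = 0.27

Adiabatic flash: solve Rachford–Rice at each trial T, then check hF = ψ·hV(T) + (1−ψ)·hL(T).
  T = 324.1 K: K = (2.107, 0.220), RR gives ψ = 0.154, H_out = 4.277 kJ/mol
  T = 367.5 K: K = (3.716, 0.333), RR gives ψ = 0.536, H_out = 21.064 kJ/mol
  T = 345.8 K: K = (2.848, 0.274), RR gives ψ = 0.388, H_out = 14.215 kJ/mol
  T = 335.0 K: K = (2.464, 0.247), RR gives ψ = 0.290, H_out = 9.896 kJ/mol
  T = 329.6 K: K = (2.283, 0.233), RR gives ψ = 0.229, H_out = 7.324 kJ/mol
  T = 332.3 K: K = (2.372, 0.240), RR gives ψ = 0.261, H_out = 8.653 kJ/mol
  T = 333.6 K: K = (2.416, 0.243), RR gives ψ = 0.275, H_out = 9.262 kJ/mol
Linear interpolation between T = 332.3 (H_out = 8.653) and T = 333.6 (H_out = 9.262) on hF = 8.854 gives T ≈ 332.7 K, at which ψ = 0.27.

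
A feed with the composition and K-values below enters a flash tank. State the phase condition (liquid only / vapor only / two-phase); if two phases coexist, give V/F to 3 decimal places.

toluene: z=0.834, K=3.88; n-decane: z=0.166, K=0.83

vapor only

ΣzᵢKᵢ = 3.374; Σzᵢ/Kᵢ = 0.415.
Since Σzᵢ/Kᵢ < 1 the mixture is above its dew point — single vapor phase.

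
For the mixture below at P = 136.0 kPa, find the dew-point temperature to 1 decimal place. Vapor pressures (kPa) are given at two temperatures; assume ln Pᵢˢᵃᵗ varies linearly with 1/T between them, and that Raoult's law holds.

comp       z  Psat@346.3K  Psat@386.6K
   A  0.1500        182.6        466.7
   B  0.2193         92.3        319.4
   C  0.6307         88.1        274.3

Dew-point temperature: Σzᵢ·P/Pᵢˢᵃᵗ(T) = 1. Interpolate ln Pᵢˢᵃᵗ = aᵢ + bᵢ/T.
  T = 346.3 K: ΣzᵢP/Pᵢˢᵃᵗ = 1.4085
  T = 386.6 K: ΣzᵢP/Pᵢˢᵃᵗ = 0.4498
  T = 366.5 K: ΣzᵢP/Pᵢˢᵃᵗ = 0.7697
  T = 356.4 K: ΣzᵢP/Pᵢˢᵃᵗ = 1.0321
  T = 361.4 K: ΣzᵢP/Pᵢˢᵃᵗ = 0.8907
  T = 358.9 K: ΣzᵢP/Pᵢˢᵃᵗ = 0.9583
Interpolating between 356.4 K and 358.9 K gives T ≈ 357.5 K.

T = 357.5 K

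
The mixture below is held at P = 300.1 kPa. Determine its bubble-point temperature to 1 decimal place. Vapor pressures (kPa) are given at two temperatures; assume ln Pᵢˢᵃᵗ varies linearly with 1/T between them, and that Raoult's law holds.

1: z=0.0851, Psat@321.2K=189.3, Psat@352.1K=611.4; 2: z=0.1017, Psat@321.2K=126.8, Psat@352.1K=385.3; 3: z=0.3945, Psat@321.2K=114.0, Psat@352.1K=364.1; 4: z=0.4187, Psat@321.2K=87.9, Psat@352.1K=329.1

Bubble-point temperature: ΣzᵢPᵢˢᵃᵗ(T) = P. Interpolate ln Pᵢˢᵃᵗ = aᵢ + bᵢ/T.
  T = 321.2 K: ΣzᵢPᵢˢᵃᵗ = 110.78 kPa
  T = 352.1 K: ΣzᵢPᵢˢᵃᵗ = 372.65 kPa
  T = 336.6 K: ΣzᵢPᵢˢᵃᵗ = 208.34 kPa
  T = 344.4 K: ΣzᵢPᵢˢᵃᵗ = 280.94 kPa
  T = 348.2 K: ΣzᵢPᵢˢᵃᵗ = 323.46 kPa
  T = 346.3 K: ΣzᵢPᵢˢᵃᵗ = 301.56 kPa
Interpolating between 344.4 K and 346.3 K gives T ≈ 346.2 K.

T = 346.2 K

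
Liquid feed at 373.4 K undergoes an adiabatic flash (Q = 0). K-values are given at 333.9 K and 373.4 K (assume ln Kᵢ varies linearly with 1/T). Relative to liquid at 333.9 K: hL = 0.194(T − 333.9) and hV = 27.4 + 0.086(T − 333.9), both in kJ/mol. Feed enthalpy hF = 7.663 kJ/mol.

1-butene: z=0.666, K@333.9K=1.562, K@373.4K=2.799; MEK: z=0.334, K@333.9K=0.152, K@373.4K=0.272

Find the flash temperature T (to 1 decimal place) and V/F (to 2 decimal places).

Adiabatic flash: solve Rachford–Rice at each trial T, then check hF = ψ·hV(T) + (1−ψ)·hL(T).
  T = 333.9 K: K = (1.562, 0.152), RR gives ψ = 0.191, H_out = 5.235 kJ/mol
  T = 373.4 K: K = (2.799, 0.272), RR gives ψ = 0.729, H_out = 24.532 kJ/mol
  T = 353.6 K: K = (2.124, 0.207), RR gives ψ = 0.542, H_out = 17.522 kJ/mol
  T = 343.8 K: K = (1.831, 0.178), RR gives ψ = 0.408, H_out = 12.671 kJ/mol
  T = 338.9 K: K = (1.694, 0.165), RR gives ψ = 0.316, H_out = 9.470 kJ/mol
  T = 336.4 K: K = (1.627, 0.158), RR gives ψ = 0.259, H_out = 7.509 kJ/mol
  T = 337.6 K: K = (1.659, 0.161), RR gives ψ = 0.288, H_out = 8.484 kJ/mol
Linear interpolation between T = 336.4 (H_out = 7.509) and T = 337.6 (H_out = 8.484) on hF = 7.663 gives T ≈ 336.6 K, at which ψ = 0.26.

T = 336.6 K, V/F = 0.26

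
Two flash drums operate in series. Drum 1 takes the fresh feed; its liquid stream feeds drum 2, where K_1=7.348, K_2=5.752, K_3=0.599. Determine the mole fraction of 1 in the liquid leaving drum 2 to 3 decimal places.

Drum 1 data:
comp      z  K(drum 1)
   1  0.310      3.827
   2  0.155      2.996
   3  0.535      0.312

x_1 (drum 2) = 0.038

Drum 1:
Rachford–Rice: g(ψ₁) = Σ zᵢ(Kᵢ−1)/(1+ψ₁(Kᵢ−1)) = 0.
Check two-phase: ΣzᵢKᵢ = 1.818 > 1 and Σzᵢ/Kᵢ = 1.847 > 1, so g(0) = 0.818 > 0 and g(1) = -0.847 < 0.
Newton–Raphson from ψ₁ = 0.5:
  ψ₁ = 0.500: g = -0.0431, g' = -1.168 → ψ₁ = 0.463
Converged at ψ₁ = 0.463.
Drum-1 compositions:
  1: x = 0.134, y = 0.514
  2: x = 0.081, y = 0.241
  3: x = 0.785, y = 0.245
Drum-2 feed = drum-1 liquid: z₂ = (0.1342, 0.0805, 0.7852).
Drum 2:
Material balance + equilibrium reduce to Σ zᵢ(Kᵢ−1)/(1+ψ₂(Kᵢ−1)) = 0.
g(0) = ΣzᵢKᵢ − 1 = 0.920 and g(1) = 1 − Σzᵢ/Kᵢ = -0.343, so a root lies in (0, 1).
Newton–Raphson from ψ₂ = 0.55:
  ψ₂ = 0.550: g = -0.1083, g' = -0.615 → ψ₂ = 0.374
  ψ₂ = 0.374: g = 0.0200, g' = -0.886 → ψ₂ = 0.396
  ψ₂ = 0.396: g = 0.0006, g' = -0.835 → ψ₂ = 0.397
Converged at ψ₂ = 0.397.
  1: x = 0.038, y = 0.280
  2: x = 0.028, y = 0.160
  3: x = 0.934, y = 0.559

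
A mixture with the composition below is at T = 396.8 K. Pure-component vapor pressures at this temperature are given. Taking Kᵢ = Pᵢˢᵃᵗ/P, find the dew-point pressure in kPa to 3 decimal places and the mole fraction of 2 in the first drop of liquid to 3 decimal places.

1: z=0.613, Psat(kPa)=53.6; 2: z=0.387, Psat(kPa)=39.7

At the dew point ψ → 1, so Σzᵢ/Kᵢ = 1 with Kᵢ = Pᵢˢᵃᵗ/P ⇒ 1/P = Σzᵢ/Pᵢˢᵃᵗ.
1/P = 0.613/53.6 + 0.387/39.7 = 0.021185 ⇒ P = 47.204 kPa
xᵢ = zᵢP/Pᵢˢᵃᵗ ⇒ x_2 = 0.387·47.204/39.7 = 0.460

Pdew = 47.204 kPa, x_2 = 0.460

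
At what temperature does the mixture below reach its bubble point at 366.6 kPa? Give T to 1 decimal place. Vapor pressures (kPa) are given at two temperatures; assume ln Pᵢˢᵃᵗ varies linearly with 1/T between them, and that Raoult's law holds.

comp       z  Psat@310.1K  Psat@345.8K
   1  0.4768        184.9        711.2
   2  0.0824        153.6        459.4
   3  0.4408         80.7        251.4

T = 337.1 K

Bubble-point temperature: ΣzᵢPᵢˢᵃᵗ(T) = P. Interpolate ln Pᵢˢᵃᵗ = aᵢ + bᵢ/T.
  T = 310.1 K: ΣzᵢPᵢˢᵃᵗ = 136.39 kPa
  T = 345.8 K: ΣzᵢPᵢˢᵃᵗ = 487.77 kPa
  T = 328.0 K: ΣzᵢPᵢˢᵃᵗ = 267.14 kPa
  T = 336.9 K: ΣzᵢPᵢˢᵃᵗ = 363.75 kPa
  T = 341.4 K: ΣzᵢPᵢˢᵃᵗ = 422.69 kPa
  T = 339.1 K: ΣzᵢPᵢˢᵃᵗ = 391.65 kPa
Interpolating between 336.9 K and 339.1 K gives T ≈ 337.1 K.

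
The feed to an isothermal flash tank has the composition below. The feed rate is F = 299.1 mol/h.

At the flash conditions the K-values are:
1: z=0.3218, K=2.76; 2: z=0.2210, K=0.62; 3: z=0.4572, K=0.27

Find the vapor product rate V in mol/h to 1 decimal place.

Let ψ = V/F and solve Σ zᵢ(Kᵢ−1)/(1+ψ(Kᵢ−1)) = 0.
Feasibility: ΣzᵢKᵢ = 1.1486, Σzᵢ/Kᵢ = 2.1664 — both > 1, two phases present.
Iterate (Newton) starting at ψ = 0.48:
  ψ = 0.4800: g = -0.30949, g' = -0.9180 → ψ = 0.1429
  ψ = 0.1429: g = -0.00885, g' = -0.9759 → ψ = 0.1338
  ψ = 0.1338: g = 0.00005, g' = -0.9877 → ψ = 0.1339
Converged at ψ = 0.1339.
Then V = ψ·F = 0.1339·299.1 = 40.0 mol/h and L = F − V = 259.1 mol/h.

V = 40.0 mol/h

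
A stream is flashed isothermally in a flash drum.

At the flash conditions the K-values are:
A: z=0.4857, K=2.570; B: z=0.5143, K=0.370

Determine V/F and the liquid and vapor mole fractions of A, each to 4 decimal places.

V/F = 0.4434, x_A = 0.2864, y_A = 0.7360

Rachford–Rice: g(V/F) = Σ zᵢ(Kᵢ−1)/(1+V/F(Kᵢ−1)) = 0.
Feasibility: ΣzᵢKᵢ = 1.4385, Σzᵢ/Kᵢ = 1.5790 — both > 1, two phases present.
Binary case is linear: z₁(K₁−1)(1+V/F(K₂−1)) + z₂(K₂−1)(1+V/F(K₁−1)) = 0
⇒ V/F = [z₁(K₁−1)+z₂(K₂−1)] / [−(K₁−1)(K₂−1)] = 0.43854/0.98910 = 0.4434
Compositions from xᵢ = zᵢ/(1+V/F(Kᵢ−1)), yᵢ = Kᵢxᵢ:
  A: x = 0.2864, y = 0.7360
  B: x = 0.7136, y = 0.2640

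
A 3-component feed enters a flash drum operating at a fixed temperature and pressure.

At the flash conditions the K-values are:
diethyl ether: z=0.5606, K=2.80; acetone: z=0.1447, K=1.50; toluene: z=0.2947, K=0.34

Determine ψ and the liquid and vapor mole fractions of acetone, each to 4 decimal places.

Rachford–Rice: g(ψ) = Σ zᵢ(Kᵢ−1)/(1+ψ(Kᵢ−1)) = 0.
g(0) = ΣzᵢKᵢ − 1 = 0.8869 and g(1) = 1 − Σzᵢ/Kᵢ = -0.1634, so a root lies in (0, 1).
Newton–Raphson from ψ = 0.64:
  ψ = 0.6400: g = 0.18697, g' = -0.7977 → ψ = 0.8744
  ψ = 0.8744: g = -0.01752, g' = -1.0094 → ψ = 0.8570
  ψ = 0.8570: g = -0.00027, g' = -0.9791 → ψ = 0.8567
Converged at ψ = 0.8567.
Compositions from xᵢ = zᵢ/(1+ψ(Kᵢ−1)), yᵢ = Kᵢxᵢ:
  diethyl ether: x = 0.2205, y = 0.6175
  acetone: x = 0.1013, y = 0.1520
  toluene: x = 0.6782, y = 0.2306

ψ = 0.8567, x_acetone = 0.1013, y_acetone = 0.1520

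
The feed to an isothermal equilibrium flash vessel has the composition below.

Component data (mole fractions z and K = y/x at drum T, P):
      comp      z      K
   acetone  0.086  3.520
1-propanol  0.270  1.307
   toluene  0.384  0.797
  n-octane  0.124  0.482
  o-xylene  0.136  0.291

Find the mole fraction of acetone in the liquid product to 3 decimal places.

x_acetone = 0.068

Rachford–Rice: g(ψ) = Σ zᵢ(Kᵢ−1)/(1+ψ(Kᵢ−1)) = 0.
g(0) = ΣzᵢKᵢ − 1 = 0.061 and g(1) = 1 − Σzᵢ/Kᵢ = -0.437, so a root lies in (0, 1).
Iterate (Newton) starting at ψ = 0.5:
  ψ = 0.500: g = -0.1551, g' = -0.370 → ψ = 0.081
  ψ = 0.081: g = 0.0121, g' = -0.530 → ψ = 0.104
  ψ = 0.104: g = 0.0004, g' = -0.500 → ψ = 0.105
Converged at ψ = 0.105.
Compositions from xᵢ = zᵢ/(1+ψ(Kᵢ−1)), yᵢ = Kᵢxᵢ:
  acetone: x = 0.068, y = 0.239
  1-propanol: x = 0.262, y = 0.342
  toluene: x = 0.392, y = 0.313
  n-octane: x = 0.131, y = 0.063
  o-xylene: x = 0.147, y = 0.043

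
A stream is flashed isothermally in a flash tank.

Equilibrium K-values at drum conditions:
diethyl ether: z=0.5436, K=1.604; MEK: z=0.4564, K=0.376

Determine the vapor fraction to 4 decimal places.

ψ = 0.1155

Let ψ = V/F and solve Σ zᵢ(Kᵢ−1)/(1+ψ(Kᵢ−1)) = 0.
Feasibility: ΣzᵢKᵢ = 1.0435, Σzᵢ/Kᵢ = 1.5527 — both > 1, two phases present.
Binary case is linear: z₁(K₁−1)(1+ψ(K₂−1)) + z₂(K₂−1)(1+ψ(K₁−1)) = 0
⇒ ψ = [z₁(K₁−1)+z₂(K₂−1)] / [−(K₁−1)(K₂−1)] = 0.04354/0.37690 = 0.1155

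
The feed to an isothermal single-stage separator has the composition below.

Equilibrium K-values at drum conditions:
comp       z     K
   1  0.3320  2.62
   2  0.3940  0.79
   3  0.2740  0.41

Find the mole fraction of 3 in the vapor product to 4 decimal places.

Rachford–Rice: g(ψ) = Σ zᵢ(Kᵢ−1)/(1+ψ(Kᵢ−1)) = 0.
Check two-phase: ΣzᵢKᵢ = 1.2934 > 1 and Σzᵢ/Kᵢ = 1.2937 > 1, so g(0) = 0.2934 > 0 and g(1) = -0.2937 < 0.
Iterate (Newton) starting at ψ = 0.5:
  ψ = 0.5000: g = -0.02460, g' = -0.4795 → ψ = 0.4487
  ψ = 0.4487: g = 0.00024, g' = -0.4898 → ψ = 0.4492
Converged at ψ = 0.4492.
Compositions from xᵢ = zᵢ/(1+ψ(Kᵢ−1)), yᵢ = Kᵢxᵢ:
  1: x = 0.1922, y = 0.5035
  2: x = 0.4350, y = 0.3437
  3: x = 0.3728, y = 0.1528

y_3 = 0.1528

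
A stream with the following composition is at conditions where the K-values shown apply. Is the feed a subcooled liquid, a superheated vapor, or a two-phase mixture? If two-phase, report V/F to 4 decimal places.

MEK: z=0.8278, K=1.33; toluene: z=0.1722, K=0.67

superheated vapor

ΣzᵢKᵢ = 1.2163; Σzᵢ/Kᵢ = 0.8794.
Since Σzᵢ/Kᵢ < 1 the mixture is above its dew point — single vapor phase.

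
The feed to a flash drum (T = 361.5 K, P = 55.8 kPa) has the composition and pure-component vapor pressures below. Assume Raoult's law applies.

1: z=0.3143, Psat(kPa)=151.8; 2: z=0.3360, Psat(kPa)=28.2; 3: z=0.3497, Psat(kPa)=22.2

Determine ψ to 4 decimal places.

Raoult's law: Kᵢ = Pᵢˢᵃᵗ/P = Pᵢˢᵃᵗ/55.8.
  K_1 = 151.8/55.8 = 2.720430, K_2 = 28.2/55.8 = 0.505376, K_3 = 22.2/55.8 = 0.397849
Let ψ = V/F and solve Σ zᵢ(Kᵢ−1)/(1+ψ(Kᵢ−1)) = 0.
Feasibility: ΣzᵢKᵢ = 1.1640, Σzᵢ/Kᵢ = 1.6594 — both > 1, two phases present.
Iterate (Newton) starting at ψ = 0.64:
  ψ = 0.6400: g = -0.32842, g' = -0.7224 → ψ = 0.1854
  ψ = 0.1854: g = -0.01001, g' = -0.7951 → ψ = 0.1728
  ψ = 0.1728: g = 0.00009, g' = -0.8090 → ψ = 0.1729
Converged at ψ = 0.1729.

ψ = 0.1729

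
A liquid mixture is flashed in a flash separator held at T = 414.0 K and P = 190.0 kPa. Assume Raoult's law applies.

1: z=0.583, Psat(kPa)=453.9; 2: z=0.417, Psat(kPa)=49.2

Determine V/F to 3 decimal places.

Raoult's law: Kᵢ = Pᵢˢᵃᵗ/P = Pᵢˢᵃᵗ/190.0.
  K_1 = 453.9/190.0 = 2.38895, K_2 = 49.2/190.0 = 0.25895
Material balance + equilibrium reduce to Σ zᵢ(Kᵢ−1)/(1+V/F(Kᵢ−1)) = 0.
g(0) = ΣzᵢKᵢ − 1 = 0.501 and g(1) = 1 − Σzᵢ/Kᵢ = -0.854, so a root lies in (0, 1).
Newton iteration, V/F⁰ = 0.5:
  V/F = 0.500: g = -0.0130, g' = -0.970 → V/F = 0.487
  V/F = 0.487: g = -0.0001, g' = -0.961 → V/F = 0.486
Converged at V/F = 0.486.

V/F = 0.486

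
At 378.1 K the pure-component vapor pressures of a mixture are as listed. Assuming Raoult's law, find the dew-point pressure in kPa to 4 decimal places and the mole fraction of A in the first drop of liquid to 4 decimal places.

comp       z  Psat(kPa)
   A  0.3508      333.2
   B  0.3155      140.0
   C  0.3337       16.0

Pdew = 41.3862 kPa, x_A = 0.0436

At the dew point ψ → 1, so Σzᵢ/Kᵢ = 1 with Kᵢ = Pᵢˢᵃᵗ/P ⇒ 1/P = Σzᵢ/Pᵢˢᵃᵗ.
1/P = 0.3508/333.2 + 0.3155/140.0 + 0.3337/16.0 = 0.0241626 ⇒ P = 41.3862 kPa
xᵢ = zᵢP/Pᵢˢᵃᵗ ⇒ x_A = 0.3508·41.3862/333.2 = 0.0436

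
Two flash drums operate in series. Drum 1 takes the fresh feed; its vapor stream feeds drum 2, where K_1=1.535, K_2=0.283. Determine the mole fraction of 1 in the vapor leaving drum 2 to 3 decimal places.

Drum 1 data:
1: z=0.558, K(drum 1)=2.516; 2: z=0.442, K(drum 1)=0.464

y_1 (drum 2) = 0.879

Drum 1:
Material balance + equilibrium reduce to Σ zᵢ(Kᵢ−1)/(1+ψ₁(Kᵢ−1)) = 0.
Check two-phase: ΣzᵢKᵢ = 1.609 > 1 and Σzᵢ/Kᵢ = 1.174 > 1, so g(0) = 0.609 > 0 and g(1) = -0.174 < 0.
Binary case is linear: z₁(K₁−1)(1+ψ₁(K₂−1)) + z₂(K₂−1)(1+ψ₁(K₁−1)) = 0
⇒ ψ₁ = [z₁(K₁−1)+z₂(K₂−1)] / [−(K₁−1)(K₂−1)] = 0.6090/0.8126 = 0.749
Drum-1 compositions:
  1: x = 0.261, y = 0.657
  2: x = 0.739, y = 0.343
Drum-2 feed = drum-1 vapor: z₂ = (0.6572, 0.3428).
Drum 2:
Material balance + equilibrium reduce to Σ zᵢ(Kᵢ−1)/(1+ψ₂(Kᵢ−1)) = 0.
g(0) = ΣzᵢKᵢ − 1 = 0.106 and g(1) = 1 − Σzᵢ/Kᵢ = -0.639, so a root lies in (0, 1).
Binary case is linear: z₁(K₁−1)(1+ψ₂(K₂−1)) + z₂(K₂−1)(1+ψ₂(K₁−1)) = 0
⇒ ψ₂ = [z₁(K₁−1)+z₂(K₂−1)] / [−(K₁−1)(K₂−1)] = 0.1058/0.3836 = 0.276
  1: x = 0.573, y = 0.879
  2: x = 0.427, y = 0.121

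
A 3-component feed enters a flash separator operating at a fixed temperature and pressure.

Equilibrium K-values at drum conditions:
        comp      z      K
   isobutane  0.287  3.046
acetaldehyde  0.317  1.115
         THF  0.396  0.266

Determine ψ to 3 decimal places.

ψ = 0.333

Material balance + equilibrium reduce to Σ zᵢ(Kᵢ−1)/(1+ψ(Kᵢ−1)) = 0.
Feasibility: ΣzᵢKᵢ = 1.333, Σzᵢ/Kᵢ = 1.867 — both > 1, two phases present.
Iterate (Newton) starting at ψ = 0.5:
  ψ = 0.500: g = -0.1344, g' = -0.830 → ψ = 0.338
  ψ = 0.338: g = -0.0043, g' = -0.801 → ψ = 0.333
Converged at ψ = 0.333.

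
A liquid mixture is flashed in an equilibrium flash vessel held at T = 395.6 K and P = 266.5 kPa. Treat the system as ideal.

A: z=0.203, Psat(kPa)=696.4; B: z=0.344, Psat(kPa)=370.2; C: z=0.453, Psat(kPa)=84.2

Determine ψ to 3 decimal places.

ψ = 0.220

Raoult's law: Kᵢ = Pᵢˢᵃᵗ/P = Pᵢˢᵃᵗ/266.5.
  K_A = 696.4/266.5 = 2.61313, K_B = 370.2/266.5 = 1.38912, K_C = 84.2/266.5 = 0.31595
Material balance + equilibrium reduce to Σ zᵢ(Kᵢ−1)/(1+ψ(Kᵢ−1)) = 0.
Check two-phase: ΣzᵢKᵢ = 1.151 > 1 and Σzᵢ/Kᵢ = 1.759 > 1, so g(0) = 0.151 > 0 and g(1) = -0.759 < 0.
Newton iteration, ψ⁰ = 0.5:
  ψ = 0.500: g = -0.1776, g' = -0.688 → ψ = 0.242
  ψ = 0.242: g = -0.0134, g' = -0.621 → ψ = 0.220
Converged at ψ = 0.220.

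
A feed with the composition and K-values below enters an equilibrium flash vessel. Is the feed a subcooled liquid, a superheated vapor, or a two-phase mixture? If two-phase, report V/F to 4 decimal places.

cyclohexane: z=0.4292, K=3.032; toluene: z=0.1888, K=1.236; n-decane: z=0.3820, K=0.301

two-phase, V/F = 0.5694

ΣzᵢKᵢ = 1.6497; Σzᵢ/Kᵢ = 1.5634.
Both exceed 1, so a two-phase solution exists.
Newton iteration, ψ⁰ = 0.5:
  ψ = 0.5000: g = 0.06198, g' = -0.8855 → ψ = 0.5700
  ψ = 0.5700: g = -0.00049, g' = -0.9044 → ψ = 0.5694
Converged at ψ = 0.5694.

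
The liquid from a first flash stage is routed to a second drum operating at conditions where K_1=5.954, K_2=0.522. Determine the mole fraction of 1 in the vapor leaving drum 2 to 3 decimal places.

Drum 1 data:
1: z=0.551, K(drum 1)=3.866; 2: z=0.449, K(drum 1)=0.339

Drum 1:
Material balance + equilibrium reduce to Σ zᵢ(Kᵢ−1)/(1+ψ₁(Kᵢ−1)) = 0.
g(0) = ΣzᵢKᵢ − 1 = 1.282 and g(1) = 1 − Σzᵢ/Kᵢ = -0.467, so a root lies in (0, 1).
Binary case is linear: z₁(K₁−1)(1+ψ₁(K₂−1)) + z₂(K₂−1)(1+ψ₁(K₁−1)) = 0
⇒ ψ₁ = [z₁(K₁−1)+z₂(K₂−1)] / [−(K₁−1)(K₂−1)] = 1.2824/1.8944 = 0.677
Drum-1 compositions:
  1: x = 0.187, y = 0.725
  2: x = 0.813, y = 0.275
Drum-2 feed = drum-1 liquid: z₂ = (0.1874, 0.8126).
Drum 2:
Let ψ₂ = V/F and solve Σ zᵢ(Kᵢ−1)/(1+ψ₂(Kᵢ−1)) = 0.
Feasibility: ΣzᵢKᵢ = 1.540, Σzᵢ/Kᵢ = 1.588 — both > 1, two phases present.
Newton iteration, ψ₂⁰ = 0.5:
  ψ₂ = 0.500: g = -0.2434, g' = -0.701 → ψ₂ = 0.153
  ψ₂ = 0.153: g = 0.1094, g' = -1.706 → ψ₂ = 0.217
  ψ₂ = 0.217: g = 0.0141, g' = -1.300 → ψ₂ = 0.228
Converged at ψ₂ = 0.228.
  1: x = 0.088, y = 0.524
  2: x = 0.912, y = 0.476

y_1 (drum 2) = 0.524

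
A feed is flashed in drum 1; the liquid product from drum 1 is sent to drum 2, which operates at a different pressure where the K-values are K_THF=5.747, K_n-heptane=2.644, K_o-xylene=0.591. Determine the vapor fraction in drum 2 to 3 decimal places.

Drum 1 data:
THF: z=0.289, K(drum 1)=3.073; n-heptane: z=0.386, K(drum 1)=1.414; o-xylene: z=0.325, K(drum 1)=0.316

V/F (drum 2) = 0.795

Drum 1:
Material balance + equilibrium reduce to Σ zᵢ(Kᵢ−1)/(1+ψ₁(Kᵢ−1)) = 0.
g(0) = ΣzᵢKᵢ − 1 = 0.537 and g(1) = 1 − Σzᵢ/Kᵢ = -0.396, so a root lies in (0, 1).
Newton–Raphson from ψ₁ = 0.5:
  ψ₁ = 0.500: g = 0.0887, g' = -0.696 → ψ₁ = 0.627
  ψ₁ = 0.627: g = -0.0022, g' = -0.743 → ψ₁ = 0.625
Converged at ψ₁ = 0.625.
Drum-1 compositions:
  THF: x = 0.126, y = 0.387
  n-heptane: x = 0.307, y = 0.434
  o-xylene: x = 0.567, y = 0.179
Drum-2 feed = drum-1 liquid: z₂ = (0.1259, 0.3067, 0.5673).
Drum 2:
Material balance + equilibrium reduce to Σ zᵢ(Kᵢ−1)/(1+ψ₂(Kᵢ−1)) = 0.
g(0) = ΣzᵢKᵢ − 1 = 0.870 and g(1) = 1 − Σzᵢ/Kᵢ = -0.098, so a root lies in (0, 1).
Newton–Raphson from ψ₂ = 0.5:
  ψ₂ = 0.500: g = 0.1623, g' = -0.649 → ψ₂ = 0.750
  ψ₂ = 0.750: g = 0.0222, g' = -0.500 → ψ₂ = 0.794
  ψ₂ = 0.794: g = 0.0003, g' = -0.489 → ψ₂ = 0.795
Converged at ψ₂ = 0.795.
  THF: x = 0.026, y = 0.152
  n-heptane: x = 0.133, y = 0.352
  o-xylene: x = 0.841, y = 0.497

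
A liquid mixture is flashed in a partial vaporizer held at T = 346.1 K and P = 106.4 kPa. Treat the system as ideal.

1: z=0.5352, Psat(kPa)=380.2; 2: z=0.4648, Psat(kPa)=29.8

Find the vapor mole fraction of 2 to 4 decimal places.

Raoult's law: Kᵢ = Pᵢˢᵃᵗ/P = Pᵢˢᵃᵗ/106.4.
  K_1 = 380.2/106.4 = 3.573308, K_2 = 29.8/106.4 = 0.280075
Newton–Raphson from ψ = 0.5:
  ψ = 0.5000: g = 0.07948, g' = -1.2659 → ψ = 0.5628
Converged at ψ = 0.5628.
Compositions from xᵢ = zᵢ/(1+ψ(Kᵢ−1)), yᵢ = Kᵢxᵢ:
  1: x = 0.2186, y = 0.7812
  2: x = 0.7814, y = 0.2188

y_2 = 0.2188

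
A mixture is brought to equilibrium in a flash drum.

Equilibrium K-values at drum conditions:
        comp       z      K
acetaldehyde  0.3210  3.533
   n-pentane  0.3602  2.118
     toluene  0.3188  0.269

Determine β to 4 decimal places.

β = 0.7363

Iterate (Newton) starting at β = 0.5:
  β = 0.5000: g = 0.24977, g' = -1.0093 → β = 0.7475
  β = 0.7475: g = -0.01336, g' = -1.2076 → β = 0.7364
  β = 0.7364: g = -0.00012, g' = -1.1855 → β = 0.7363
Converged at β = 0.7363.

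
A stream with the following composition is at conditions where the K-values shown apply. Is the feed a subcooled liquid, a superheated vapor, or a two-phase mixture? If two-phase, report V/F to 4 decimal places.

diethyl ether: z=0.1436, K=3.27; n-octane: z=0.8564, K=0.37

subcooled liquid

ΣzᵢKᵢ = 0.7864; Σzᵢ/Kᵢ = 2.3585.
Since ΣzᵢKᵢ < 1 the mixture is below its bubble point — single liquid phase.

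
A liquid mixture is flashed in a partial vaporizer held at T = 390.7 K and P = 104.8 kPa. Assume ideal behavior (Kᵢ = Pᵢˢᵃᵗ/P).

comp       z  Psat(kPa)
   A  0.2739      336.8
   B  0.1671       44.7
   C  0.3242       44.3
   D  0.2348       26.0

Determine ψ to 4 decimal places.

ψ = 0.1043

Raoult's law: Kᵢ = Pᵢˢᵃᵗ/P = Pᵢˢᵃᵗ/104.8.
  K_A = 336.8/104.8 = 3.213740, K_B = 44.7/104.8 = 0.426527, K_C = 44.3/104.8 = 0.422710, K_D = 26.0/104.8 = 0.248092
Newton iteration, ψ⁰ = 0.59:
  ψ = 0.5900: g = -0.48305, g' = -1.0553 → ψ = 0.1322
  ψ = 0.1322: g = -0.03332, g' = -1.1579 → ψ = 0.1035
  ψ = 0.1035: g = 0.00099, g' = -1.2290 → ψ = 0.1043
Converged at ψ = 0.1043.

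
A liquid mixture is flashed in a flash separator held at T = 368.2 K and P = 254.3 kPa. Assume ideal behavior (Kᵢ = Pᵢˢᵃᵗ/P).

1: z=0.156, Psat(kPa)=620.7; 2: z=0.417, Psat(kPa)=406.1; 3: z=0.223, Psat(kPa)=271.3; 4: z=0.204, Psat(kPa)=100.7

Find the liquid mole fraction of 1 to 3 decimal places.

Raoult's law: Kᵢ = Pᵢˢᵃᵗ/P = Pᵢˢᵃᵗ/254.3.
  K_1 = 620.7/254.3 = 2.44082, K_2 = 406.1/254.3 = 1.59693, K_3 = 271.3/254.3 = 1.06685, K_4 = 100.7/254.3 = 0.39599
Material balance + equilibrium reduce to Σ zᵢ(Kᵢ−1)/(1+ψ(Kᵢ−1)) = 0.
g(0) = ΣzᵢKᵢ − 1 = 0.365 and g(1) = 1 − Σzᵢ/Kᵢ = -0.049, so a root lies in (0, 1).
Iterate (Newton) starting at ψ = 0.5:
  ψ = 0.500: g = 0.1602, g' = -0.351 → ψ = 0.956
  ψ = 0.956: g = -0.0247, g' = -0.535 → ψ = 0.910
  ψ = 0.910: g = -0.0011, g' = -0.491 → ψ = 0.908
Converged at ψ = 0.908.
Compositions from xᵢ = zᵢ/(1+ψ(Kᵢ−1)), yᵢ = Kᵢxᵢ:
  1: x = 0.068, y = 0.165
  2: x = 0.270, y = 0.432
  3: x = 0.210, y = 0.224
  4: x = 0.452, y = 0.179

x_1 = 0.068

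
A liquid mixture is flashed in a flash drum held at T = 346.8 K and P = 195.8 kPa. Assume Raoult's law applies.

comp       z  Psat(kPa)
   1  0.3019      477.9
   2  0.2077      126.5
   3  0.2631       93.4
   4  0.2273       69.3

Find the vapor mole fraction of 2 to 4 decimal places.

Raoult's law: Kᵢ = Pᵢˢᵃᵗ/P = Pᵢˢᵃᵗ/195.8.
  K_1 = 477.9/195.8 = 2.440756, K_2 = 126.5/195.8 = 0.646067, K_3 = 93.4/195.8 = 0.477017, K_4 = 69.3/195.8 = 0.353933
Let ψ = V/F and solve Σ zᵢ(Kᵢ−1)/(1+ψ(Kᵢ−1)) = 0.
Check two-phase: ΣzᵢKᵢ = 1.0770 > 1 and Σzᵢ/Kᵢ = 1.6389 > 1, so g(0) = 0.0770 > 0 and g(1) = -0.6389 < 0.
Iterate (Newton) starting at ψ = 0.41:
  ψ = 0.4100: g = -0.18747, g' = -0.5754 → ψ = 0.0842
  ψ = 0.0842: g = 0.01289, g' = -0.7109 → ψ = 0.1023
  ψ = 0.1023: g = 0.00016, g' = -0.6931 → ψ = 0.1026
Converged at ψ = 0.1026.
Compositions from xᵢ = zᵢ/(1+ψ(Kᵢ−1)), yᵢ = Kᵢxᵢ:
  1: x = 0.2630, y = 0.6420
  2: x = 0.2155, y = 0.1392
  3: x = 0.2780, y = 0.1326
  4: x = 0.2434, y = 0.0862

y_2 = 0.1392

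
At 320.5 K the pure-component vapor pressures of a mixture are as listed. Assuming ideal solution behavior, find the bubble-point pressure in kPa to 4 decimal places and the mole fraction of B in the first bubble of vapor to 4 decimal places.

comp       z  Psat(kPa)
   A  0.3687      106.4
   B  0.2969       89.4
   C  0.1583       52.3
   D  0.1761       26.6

At the bubble point ψ → 0, so ΣzᵢKᵢ = 1 with Kᵢ = Pᵢˢᵃᵗ/P ⇒ P = ΣzᵢPᵢˢᵃᵗ.
P = 0.3687·106.4 + 0.2969·89.4 + 0.1583·52.3 + 0.1761·26.6 = 78.7359 kPa
yᵢ = zᵢPᵢˢᵃᵗ/P ⇒ y_B = 0.2969·89.4/78.7359 = 0.3371

Pbub = 78.7359 kPa, y_B = 0.3371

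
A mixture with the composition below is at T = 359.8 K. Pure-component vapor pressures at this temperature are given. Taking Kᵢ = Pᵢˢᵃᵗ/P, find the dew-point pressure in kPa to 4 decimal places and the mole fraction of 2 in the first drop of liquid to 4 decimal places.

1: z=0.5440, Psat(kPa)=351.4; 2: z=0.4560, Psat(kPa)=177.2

Pdew = 242.6327 kPa, x_2 = 0.6244

At the dew point ψ → 1, so Σzᵢ/Kᵢ = 1 with Kᵢ = Pᵢˢᵃᵗ/P ⇒ 1/P = Σzᵢ/Pᵢˢᵃᵗ.
1/P = 0.5440/351.4 + 0.4560/177.2 = 0.0041215 ⇒ P = 242.6327 kPa
xᵢ = zᵢP/Pᵢˢᵃᵗ ⇒ x_2 = 0.4560·242.6327/177.2 = 0.6244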